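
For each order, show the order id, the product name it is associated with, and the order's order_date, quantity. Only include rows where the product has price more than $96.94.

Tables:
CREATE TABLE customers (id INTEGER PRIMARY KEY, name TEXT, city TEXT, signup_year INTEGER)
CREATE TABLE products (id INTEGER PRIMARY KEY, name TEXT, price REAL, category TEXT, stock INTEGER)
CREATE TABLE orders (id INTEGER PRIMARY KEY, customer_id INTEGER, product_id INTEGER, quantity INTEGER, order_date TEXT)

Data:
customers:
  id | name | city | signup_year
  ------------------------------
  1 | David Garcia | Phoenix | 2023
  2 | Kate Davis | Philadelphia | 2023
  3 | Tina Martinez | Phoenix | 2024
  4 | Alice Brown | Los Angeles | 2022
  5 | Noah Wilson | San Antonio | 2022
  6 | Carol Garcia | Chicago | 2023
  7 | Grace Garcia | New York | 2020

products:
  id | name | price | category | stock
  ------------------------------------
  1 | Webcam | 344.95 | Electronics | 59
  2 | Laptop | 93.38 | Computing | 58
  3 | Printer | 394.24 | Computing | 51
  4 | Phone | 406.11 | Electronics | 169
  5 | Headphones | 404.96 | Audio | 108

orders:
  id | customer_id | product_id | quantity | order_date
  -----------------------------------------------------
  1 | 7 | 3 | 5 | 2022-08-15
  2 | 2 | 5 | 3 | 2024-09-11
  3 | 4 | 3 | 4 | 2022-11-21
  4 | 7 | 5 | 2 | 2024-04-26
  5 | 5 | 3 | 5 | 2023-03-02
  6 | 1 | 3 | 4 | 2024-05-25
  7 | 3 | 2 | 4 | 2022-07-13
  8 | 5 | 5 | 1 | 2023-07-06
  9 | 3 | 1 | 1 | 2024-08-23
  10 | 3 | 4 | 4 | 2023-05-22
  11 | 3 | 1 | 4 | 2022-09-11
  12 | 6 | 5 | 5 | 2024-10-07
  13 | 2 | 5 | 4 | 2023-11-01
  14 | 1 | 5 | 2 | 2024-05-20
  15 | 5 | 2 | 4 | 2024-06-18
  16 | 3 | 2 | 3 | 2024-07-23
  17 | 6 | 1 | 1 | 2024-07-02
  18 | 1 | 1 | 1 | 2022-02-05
SELECT c.id, p.name AS product, c.order_date, c.quantity FROM orders c JOIN products p ON c.product_id = p.id WHERE p.price > 96.94

Execution result:
id | product | order_date | quantity
1 | Printer | 2022-08-15 | 5
2 | Headphones | 2024-09-11 | 3
3 | Printer | 2022-11-21 | 4
4 | Headphones | 2024-04-26 | 2
5 | Printer | 2023-03-02 | 5
6 | Printer | 2024-05-25 | 4
8 | Headphones | 2023-07-06 | 1
9 | Webcam | 2024-08-23 | 1
10 | Phone | 2023-05-22 | 4
11 | Webcam | 2022-09-11 | 4
12 | Headphones | 2024-10-07 | 5
13 | Headphones | 2023-11-01 | 4
14 | Headphones | 2024-05-20 | 2
17 | Webcam | 2024-07-02 | 1
18 | Webcam | 2022-02-05 | 1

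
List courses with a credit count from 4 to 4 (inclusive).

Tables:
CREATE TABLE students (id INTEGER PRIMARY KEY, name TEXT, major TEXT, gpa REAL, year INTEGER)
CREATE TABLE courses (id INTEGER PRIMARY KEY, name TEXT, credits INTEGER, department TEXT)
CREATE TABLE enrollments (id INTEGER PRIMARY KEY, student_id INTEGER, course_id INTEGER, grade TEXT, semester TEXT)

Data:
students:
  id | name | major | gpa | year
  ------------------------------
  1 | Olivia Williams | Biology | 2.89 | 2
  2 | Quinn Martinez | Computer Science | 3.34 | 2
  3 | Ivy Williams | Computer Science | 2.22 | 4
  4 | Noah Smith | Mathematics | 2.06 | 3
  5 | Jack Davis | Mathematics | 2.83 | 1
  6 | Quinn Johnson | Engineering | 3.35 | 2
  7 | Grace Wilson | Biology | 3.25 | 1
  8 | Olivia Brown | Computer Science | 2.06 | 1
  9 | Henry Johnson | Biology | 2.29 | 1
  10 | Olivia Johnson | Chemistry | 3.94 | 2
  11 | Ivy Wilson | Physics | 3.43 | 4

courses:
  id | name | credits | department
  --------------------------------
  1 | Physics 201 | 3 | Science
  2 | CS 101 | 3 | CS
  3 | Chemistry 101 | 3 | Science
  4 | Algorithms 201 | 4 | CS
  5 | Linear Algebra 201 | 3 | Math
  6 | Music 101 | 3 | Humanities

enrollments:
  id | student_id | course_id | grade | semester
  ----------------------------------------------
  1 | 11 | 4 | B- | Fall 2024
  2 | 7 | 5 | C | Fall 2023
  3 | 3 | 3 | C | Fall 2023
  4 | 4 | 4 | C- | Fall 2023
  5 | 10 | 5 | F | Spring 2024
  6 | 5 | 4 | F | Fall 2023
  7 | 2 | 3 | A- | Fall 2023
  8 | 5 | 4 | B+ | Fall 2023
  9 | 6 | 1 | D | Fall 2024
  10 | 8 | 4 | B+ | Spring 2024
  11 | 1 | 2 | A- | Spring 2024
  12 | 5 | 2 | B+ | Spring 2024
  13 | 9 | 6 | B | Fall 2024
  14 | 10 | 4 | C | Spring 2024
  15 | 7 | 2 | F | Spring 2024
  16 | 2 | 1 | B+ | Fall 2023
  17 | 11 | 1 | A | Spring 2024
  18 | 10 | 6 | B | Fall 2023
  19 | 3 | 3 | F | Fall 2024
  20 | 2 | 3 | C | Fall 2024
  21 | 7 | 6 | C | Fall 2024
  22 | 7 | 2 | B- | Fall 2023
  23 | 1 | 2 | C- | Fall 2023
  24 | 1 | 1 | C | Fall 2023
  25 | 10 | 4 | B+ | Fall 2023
SELECT name, credits FROM courses WHERE credits BETWEEN 4 AND 4

Execution result:
name | credits
Algorithms 201 | 4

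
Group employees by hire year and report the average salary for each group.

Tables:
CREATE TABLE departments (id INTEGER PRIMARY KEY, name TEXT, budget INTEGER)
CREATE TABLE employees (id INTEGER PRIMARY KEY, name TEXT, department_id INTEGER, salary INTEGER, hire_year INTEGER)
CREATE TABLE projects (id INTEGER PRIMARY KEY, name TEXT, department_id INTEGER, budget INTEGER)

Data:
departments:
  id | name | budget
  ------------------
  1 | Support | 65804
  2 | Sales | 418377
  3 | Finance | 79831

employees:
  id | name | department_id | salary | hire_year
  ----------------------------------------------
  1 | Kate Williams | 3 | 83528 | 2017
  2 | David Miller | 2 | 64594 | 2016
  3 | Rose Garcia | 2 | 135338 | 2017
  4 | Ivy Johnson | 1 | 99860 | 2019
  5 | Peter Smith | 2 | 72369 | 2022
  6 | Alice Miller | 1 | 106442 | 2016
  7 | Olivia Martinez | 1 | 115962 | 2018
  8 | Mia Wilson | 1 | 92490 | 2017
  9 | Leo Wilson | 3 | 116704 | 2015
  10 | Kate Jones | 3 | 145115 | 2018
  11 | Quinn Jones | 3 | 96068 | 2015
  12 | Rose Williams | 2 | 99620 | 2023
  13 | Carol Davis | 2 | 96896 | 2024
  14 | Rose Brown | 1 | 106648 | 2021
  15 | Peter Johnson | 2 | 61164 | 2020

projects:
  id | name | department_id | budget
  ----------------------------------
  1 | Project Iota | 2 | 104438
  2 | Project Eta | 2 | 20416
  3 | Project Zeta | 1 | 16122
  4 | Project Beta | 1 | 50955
SELECT hire_year, AVG(salary) AS avg_salary FROM employees GROUP BY hire_year

Execution result:
hire_year | avg_salary
2015 | 106386.00
2016 | 85518.00
2017 | 103785.33
2018 | 130538.50
2019 | 99860.00
2020 | 61164.00
2021 | 106648.00
2022 | 72369.00
2023 | 99620.00
2024 | 96896.00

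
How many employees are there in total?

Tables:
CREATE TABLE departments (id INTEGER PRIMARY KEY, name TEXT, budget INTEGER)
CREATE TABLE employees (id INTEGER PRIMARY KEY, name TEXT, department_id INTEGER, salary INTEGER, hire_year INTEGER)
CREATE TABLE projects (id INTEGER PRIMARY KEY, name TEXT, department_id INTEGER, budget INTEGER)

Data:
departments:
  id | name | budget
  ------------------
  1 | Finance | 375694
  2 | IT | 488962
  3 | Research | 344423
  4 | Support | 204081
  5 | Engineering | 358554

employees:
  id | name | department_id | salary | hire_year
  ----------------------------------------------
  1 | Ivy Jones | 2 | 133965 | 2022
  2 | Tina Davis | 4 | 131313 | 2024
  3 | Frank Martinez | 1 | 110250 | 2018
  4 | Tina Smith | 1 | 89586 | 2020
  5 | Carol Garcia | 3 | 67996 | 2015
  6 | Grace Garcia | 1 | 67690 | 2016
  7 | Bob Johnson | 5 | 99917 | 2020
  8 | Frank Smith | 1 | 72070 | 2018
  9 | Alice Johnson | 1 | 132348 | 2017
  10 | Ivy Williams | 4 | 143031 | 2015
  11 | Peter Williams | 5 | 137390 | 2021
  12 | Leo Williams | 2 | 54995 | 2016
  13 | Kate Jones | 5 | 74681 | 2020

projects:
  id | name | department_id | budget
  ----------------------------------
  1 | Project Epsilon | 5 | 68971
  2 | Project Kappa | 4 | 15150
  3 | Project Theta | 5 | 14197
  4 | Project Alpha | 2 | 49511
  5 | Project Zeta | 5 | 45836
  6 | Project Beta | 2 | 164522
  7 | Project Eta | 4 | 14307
SELECT COUNT(*) FROM employees

Execution result:
13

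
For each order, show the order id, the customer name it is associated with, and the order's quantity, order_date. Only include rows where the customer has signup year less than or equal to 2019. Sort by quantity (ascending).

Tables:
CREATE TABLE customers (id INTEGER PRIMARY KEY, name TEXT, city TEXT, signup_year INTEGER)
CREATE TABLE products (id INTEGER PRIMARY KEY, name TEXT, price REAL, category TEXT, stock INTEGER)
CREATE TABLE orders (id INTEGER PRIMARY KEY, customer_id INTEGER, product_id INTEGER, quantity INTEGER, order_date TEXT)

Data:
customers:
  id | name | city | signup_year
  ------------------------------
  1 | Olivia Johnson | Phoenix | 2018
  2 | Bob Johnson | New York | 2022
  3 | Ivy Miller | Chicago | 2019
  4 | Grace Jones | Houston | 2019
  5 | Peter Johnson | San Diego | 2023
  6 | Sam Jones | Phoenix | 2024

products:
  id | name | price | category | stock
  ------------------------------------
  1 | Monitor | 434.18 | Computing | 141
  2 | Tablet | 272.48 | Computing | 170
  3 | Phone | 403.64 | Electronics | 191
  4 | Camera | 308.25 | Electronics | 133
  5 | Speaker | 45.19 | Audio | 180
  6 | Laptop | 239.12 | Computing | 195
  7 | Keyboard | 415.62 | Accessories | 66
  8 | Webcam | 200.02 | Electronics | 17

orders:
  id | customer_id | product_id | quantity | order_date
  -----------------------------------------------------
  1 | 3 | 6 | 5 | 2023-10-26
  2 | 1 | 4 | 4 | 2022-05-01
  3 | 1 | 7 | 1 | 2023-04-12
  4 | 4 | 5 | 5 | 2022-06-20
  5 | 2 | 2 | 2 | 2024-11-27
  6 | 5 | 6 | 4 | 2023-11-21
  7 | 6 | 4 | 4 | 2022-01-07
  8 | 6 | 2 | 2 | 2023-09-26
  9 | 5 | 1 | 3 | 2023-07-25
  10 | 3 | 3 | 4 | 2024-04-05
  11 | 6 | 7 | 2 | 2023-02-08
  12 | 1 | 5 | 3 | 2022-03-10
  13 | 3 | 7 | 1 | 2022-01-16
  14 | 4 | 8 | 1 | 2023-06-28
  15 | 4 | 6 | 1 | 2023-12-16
SELECT c.id, p.name AS customer, c.quantity, c.order_date FROM orders c JOIN customers p ON c.customer_id = p.id WHERE p.signup_year <= 2019 ORDER BY c.quantity ASC

Execution result:
id | customer | quantity | order_date
3 | Olivia Johnson | 1 | 2023-04-12
13 | Ivy Miller | 1 | 2022-01-16
14 | Grace Jones | 1 | 2023-06-28
15 | Grace Jones | 1 | 2023-12-16
12 | Olivia Johnson | 3 | 2022-03-10
2 | Olivia Johnson | 4 | 2022-05-01
10 | Ivy Miller | 4 | 2024-04-05
1 | Ivy Miller | 5 | 2023-10-26
4 | Grace Jones | 5 | 2022-06-20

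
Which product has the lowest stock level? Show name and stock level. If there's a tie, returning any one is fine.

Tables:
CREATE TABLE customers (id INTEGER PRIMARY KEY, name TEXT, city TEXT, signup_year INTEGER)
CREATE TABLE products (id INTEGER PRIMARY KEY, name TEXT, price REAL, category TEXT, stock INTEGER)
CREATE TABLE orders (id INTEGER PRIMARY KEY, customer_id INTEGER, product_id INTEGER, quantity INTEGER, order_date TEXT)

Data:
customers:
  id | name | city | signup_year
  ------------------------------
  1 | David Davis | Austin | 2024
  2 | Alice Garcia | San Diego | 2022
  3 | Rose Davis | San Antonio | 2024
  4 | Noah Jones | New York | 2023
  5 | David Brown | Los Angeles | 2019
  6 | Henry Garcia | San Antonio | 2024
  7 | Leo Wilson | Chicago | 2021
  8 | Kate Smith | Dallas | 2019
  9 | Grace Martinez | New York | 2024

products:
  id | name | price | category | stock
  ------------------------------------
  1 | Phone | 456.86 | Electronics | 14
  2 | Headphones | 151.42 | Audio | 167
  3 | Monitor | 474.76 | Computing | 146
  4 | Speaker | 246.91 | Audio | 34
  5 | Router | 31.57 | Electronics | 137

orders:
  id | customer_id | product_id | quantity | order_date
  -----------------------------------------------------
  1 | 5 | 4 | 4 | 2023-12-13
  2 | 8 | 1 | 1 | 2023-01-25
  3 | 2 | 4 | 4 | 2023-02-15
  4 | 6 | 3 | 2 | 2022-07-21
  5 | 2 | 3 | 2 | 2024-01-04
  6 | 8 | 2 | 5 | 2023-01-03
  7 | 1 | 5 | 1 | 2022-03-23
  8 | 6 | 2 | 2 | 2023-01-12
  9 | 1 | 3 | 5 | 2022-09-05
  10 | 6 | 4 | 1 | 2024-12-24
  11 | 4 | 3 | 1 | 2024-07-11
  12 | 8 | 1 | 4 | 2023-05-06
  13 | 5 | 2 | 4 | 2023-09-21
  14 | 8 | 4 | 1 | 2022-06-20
SELECT name, stock FROM products ORDER BY stock ASC LIMIT 1

Execution result:
name | stock
Phone | 14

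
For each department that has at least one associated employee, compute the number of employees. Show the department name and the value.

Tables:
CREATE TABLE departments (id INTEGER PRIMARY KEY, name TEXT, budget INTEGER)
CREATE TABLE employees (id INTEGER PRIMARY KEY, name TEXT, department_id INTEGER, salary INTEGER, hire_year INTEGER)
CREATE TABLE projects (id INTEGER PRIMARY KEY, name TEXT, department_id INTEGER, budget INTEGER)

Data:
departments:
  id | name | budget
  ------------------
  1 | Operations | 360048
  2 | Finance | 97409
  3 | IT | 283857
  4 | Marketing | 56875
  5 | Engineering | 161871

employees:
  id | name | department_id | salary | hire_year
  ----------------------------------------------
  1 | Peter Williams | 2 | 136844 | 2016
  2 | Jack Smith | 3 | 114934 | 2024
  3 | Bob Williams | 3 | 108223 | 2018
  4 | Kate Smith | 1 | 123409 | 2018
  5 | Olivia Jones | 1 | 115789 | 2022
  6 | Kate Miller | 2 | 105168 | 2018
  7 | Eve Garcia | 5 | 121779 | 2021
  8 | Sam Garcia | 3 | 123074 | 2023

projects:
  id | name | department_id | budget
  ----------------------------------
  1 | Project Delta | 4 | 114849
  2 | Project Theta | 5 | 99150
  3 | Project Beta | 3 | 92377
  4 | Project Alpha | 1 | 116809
SELECT p.name, COUNT(*) AS n FROM employees c JOIN departments p ON c.department_id = p.id GROUP BY p.id, p.name

Execution result:
name | n
Operations | 2
Finance | 2
IT | 3
Engineering | 1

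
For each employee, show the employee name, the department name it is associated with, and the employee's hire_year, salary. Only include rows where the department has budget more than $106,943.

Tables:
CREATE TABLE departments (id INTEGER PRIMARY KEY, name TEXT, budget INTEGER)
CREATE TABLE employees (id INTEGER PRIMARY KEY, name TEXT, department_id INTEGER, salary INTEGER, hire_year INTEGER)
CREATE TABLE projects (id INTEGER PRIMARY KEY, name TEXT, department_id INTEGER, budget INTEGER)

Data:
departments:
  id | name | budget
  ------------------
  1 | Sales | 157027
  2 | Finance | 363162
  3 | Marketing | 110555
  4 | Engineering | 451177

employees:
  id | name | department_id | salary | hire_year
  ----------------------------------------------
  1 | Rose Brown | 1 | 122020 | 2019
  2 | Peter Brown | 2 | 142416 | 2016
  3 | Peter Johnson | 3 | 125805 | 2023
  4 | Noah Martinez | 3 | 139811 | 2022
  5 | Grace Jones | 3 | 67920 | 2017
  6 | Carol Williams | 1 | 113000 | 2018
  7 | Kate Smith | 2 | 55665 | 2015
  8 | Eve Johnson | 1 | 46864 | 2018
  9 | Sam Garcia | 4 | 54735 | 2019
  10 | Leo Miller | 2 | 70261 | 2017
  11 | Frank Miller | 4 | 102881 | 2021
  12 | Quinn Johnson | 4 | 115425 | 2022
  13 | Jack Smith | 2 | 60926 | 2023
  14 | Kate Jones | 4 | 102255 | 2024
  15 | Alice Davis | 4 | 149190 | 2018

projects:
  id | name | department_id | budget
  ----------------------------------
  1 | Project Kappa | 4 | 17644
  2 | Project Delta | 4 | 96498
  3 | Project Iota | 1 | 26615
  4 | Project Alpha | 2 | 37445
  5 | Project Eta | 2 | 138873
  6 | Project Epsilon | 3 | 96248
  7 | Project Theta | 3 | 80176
SELECT c.name, p.name AS department, c.hire_year, c.salary FROM employees c JOIN departments p ON c.department_id = p.id WHERE p.budget > 106943

Execution result:
name | department | hire_year | salary
Rose Brown | Sales | 2019 | 122020
Peter Brown | Finance | 2016 | 142416
Peter Johnson | Marketing | 2023 | 125805
Noah Martinez | Marketing | 2022 | 139811
Grace Jones | Marketing | 2017 | 67920
Carol Williams | Sales | 2018 | 113000
Kate Smith | Finance | 2015 | 55665
Eve Johnson | Sales | 2018 | 46864
Sam Garcia | Engineering | 2019 | 54735
Leo Miller | Finance | 2017 | 70261
Frank Miller | Engineering | 2021 | 102881
Quinn Johnson | Engineering | 2022 | 115425
Jack Smith | Finance | 2023 | 60926
Kate Jones | Engineering | 2024 | 102255
Alice Davis | Engineering | 2018 | 149190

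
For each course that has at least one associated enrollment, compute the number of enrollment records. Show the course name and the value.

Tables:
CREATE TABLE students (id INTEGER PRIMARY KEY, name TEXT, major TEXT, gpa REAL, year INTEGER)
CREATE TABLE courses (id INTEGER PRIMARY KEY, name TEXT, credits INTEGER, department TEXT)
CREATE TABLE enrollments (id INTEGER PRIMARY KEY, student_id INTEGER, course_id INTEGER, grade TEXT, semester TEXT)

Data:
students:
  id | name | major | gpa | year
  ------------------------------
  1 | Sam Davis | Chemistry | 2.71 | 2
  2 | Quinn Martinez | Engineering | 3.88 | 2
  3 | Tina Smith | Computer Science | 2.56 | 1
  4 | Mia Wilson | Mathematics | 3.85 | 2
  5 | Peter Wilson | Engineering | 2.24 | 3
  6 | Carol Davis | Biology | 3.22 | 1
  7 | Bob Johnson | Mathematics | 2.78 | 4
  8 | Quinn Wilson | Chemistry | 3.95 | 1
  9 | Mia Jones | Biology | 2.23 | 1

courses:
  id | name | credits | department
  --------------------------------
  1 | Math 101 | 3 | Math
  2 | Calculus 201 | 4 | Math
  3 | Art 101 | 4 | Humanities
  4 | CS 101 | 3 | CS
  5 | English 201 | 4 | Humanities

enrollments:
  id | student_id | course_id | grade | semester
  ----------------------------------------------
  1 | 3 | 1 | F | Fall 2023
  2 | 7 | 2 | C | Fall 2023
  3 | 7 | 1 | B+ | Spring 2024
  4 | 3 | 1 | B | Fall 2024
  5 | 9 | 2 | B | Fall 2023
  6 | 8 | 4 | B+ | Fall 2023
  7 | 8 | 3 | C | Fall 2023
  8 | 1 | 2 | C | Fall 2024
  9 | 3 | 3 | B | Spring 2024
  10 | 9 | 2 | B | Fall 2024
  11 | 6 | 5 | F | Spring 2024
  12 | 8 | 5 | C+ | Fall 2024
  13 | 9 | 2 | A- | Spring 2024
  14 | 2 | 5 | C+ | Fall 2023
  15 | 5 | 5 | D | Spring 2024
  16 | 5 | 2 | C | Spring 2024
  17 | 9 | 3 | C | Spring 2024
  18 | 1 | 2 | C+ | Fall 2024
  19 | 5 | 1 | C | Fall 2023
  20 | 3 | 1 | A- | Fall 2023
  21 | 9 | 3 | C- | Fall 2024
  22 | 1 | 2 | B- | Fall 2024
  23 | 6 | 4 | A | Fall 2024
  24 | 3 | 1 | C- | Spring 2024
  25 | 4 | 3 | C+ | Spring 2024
SELECT p.name, COUNT(*) AS n FROM enrollments c JOIN courses p ON c.course_id = p.id GROUP BY p.id, p.name

Execution result:
name | n
Math 101 | 6
Calculus 201 | 8
Art 101 | 5
CS 101 | 2
English 201 | 4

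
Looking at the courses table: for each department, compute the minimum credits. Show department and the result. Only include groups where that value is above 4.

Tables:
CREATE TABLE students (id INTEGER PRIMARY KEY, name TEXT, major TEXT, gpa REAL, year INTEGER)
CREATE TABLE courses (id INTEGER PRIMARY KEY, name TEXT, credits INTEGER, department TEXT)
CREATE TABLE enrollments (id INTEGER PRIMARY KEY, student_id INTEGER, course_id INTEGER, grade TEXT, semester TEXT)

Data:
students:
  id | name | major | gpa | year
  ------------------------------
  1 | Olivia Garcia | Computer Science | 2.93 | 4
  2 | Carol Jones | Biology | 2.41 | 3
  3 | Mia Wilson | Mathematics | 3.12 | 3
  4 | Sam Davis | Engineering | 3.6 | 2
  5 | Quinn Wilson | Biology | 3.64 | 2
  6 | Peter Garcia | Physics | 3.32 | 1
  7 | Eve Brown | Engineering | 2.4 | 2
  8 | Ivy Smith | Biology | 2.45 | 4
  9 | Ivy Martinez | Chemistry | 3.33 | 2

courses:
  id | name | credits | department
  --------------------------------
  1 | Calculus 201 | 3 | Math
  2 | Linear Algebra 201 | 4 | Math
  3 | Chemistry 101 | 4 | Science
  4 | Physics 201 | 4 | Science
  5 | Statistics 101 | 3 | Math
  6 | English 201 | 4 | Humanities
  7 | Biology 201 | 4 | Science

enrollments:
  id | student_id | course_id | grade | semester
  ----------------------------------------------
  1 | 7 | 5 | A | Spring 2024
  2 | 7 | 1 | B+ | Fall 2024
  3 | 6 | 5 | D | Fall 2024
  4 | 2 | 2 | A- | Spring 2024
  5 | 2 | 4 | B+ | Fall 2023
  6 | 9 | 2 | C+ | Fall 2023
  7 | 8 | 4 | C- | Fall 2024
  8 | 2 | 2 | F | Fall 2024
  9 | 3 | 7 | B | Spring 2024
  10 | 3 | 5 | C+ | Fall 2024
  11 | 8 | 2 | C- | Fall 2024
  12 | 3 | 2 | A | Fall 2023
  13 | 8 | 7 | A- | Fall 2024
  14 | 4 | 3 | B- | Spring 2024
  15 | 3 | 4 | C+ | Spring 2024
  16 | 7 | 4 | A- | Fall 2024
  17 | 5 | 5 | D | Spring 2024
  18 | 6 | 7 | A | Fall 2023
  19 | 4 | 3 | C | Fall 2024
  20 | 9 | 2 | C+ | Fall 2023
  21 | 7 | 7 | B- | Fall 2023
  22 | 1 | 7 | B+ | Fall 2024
SELECT department, MIN(credits) AS min_credits FROM courses GROUP BY department HAVING MIN(credits) > 4

Execution result:
(no rows)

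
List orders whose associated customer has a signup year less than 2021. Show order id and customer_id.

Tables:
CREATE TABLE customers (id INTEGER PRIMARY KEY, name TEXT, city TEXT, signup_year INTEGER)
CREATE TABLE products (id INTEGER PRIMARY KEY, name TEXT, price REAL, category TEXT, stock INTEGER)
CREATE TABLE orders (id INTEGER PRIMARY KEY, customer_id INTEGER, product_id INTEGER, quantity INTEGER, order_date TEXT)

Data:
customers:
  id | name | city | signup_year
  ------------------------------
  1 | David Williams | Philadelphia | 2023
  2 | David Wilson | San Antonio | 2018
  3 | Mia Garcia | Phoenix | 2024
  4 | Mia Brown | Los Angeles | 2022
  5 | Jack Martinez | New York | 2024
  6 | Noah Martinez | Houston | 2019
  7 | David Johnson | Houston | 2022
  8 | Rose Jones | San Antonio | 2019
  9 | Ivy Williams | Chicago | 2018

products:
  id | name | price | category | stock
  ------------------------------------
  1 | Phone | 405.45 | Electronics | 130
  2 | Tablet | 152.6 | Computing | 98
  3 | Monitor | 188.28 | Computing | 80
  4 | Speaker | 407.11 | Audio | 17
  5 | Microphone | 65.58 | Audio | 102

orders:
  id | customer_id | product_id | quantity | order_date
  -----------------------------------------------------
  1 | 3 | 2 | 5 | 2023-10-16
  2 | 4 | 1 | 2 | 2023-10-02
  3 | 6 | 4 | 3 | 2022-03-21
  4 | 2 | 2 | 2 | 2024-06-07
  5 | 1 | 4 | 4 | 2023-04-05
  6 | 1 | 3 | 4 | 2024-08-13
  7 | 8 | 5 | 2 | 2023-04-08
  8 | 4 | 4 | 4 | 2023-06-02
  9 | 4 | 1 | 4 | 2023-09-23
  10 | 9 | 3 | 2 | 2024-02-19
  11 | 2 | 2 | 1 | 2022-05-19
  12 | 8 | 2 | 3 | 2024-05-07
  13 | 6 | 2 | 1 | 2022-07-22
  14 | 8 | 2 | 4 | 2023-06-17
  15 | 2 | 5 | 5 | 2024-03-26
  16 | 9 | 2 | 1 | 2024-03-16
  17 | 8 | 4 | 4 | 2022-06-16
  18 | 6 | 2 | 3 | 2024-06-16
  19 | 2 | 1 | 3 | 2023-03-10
SELECT id, customer_id FROM orders WHERE customer_id IN (SELECT id FROM customers WHERE signup_year < 2021)

Execution result:
id | customer_id
3 | 6
4 | 2
7 | 8
10 | 9
11 | 2
12 | 8
13 | 6
14 | 8
15 | 2
16 | 9
17 | 8
18 | 6
19 | 2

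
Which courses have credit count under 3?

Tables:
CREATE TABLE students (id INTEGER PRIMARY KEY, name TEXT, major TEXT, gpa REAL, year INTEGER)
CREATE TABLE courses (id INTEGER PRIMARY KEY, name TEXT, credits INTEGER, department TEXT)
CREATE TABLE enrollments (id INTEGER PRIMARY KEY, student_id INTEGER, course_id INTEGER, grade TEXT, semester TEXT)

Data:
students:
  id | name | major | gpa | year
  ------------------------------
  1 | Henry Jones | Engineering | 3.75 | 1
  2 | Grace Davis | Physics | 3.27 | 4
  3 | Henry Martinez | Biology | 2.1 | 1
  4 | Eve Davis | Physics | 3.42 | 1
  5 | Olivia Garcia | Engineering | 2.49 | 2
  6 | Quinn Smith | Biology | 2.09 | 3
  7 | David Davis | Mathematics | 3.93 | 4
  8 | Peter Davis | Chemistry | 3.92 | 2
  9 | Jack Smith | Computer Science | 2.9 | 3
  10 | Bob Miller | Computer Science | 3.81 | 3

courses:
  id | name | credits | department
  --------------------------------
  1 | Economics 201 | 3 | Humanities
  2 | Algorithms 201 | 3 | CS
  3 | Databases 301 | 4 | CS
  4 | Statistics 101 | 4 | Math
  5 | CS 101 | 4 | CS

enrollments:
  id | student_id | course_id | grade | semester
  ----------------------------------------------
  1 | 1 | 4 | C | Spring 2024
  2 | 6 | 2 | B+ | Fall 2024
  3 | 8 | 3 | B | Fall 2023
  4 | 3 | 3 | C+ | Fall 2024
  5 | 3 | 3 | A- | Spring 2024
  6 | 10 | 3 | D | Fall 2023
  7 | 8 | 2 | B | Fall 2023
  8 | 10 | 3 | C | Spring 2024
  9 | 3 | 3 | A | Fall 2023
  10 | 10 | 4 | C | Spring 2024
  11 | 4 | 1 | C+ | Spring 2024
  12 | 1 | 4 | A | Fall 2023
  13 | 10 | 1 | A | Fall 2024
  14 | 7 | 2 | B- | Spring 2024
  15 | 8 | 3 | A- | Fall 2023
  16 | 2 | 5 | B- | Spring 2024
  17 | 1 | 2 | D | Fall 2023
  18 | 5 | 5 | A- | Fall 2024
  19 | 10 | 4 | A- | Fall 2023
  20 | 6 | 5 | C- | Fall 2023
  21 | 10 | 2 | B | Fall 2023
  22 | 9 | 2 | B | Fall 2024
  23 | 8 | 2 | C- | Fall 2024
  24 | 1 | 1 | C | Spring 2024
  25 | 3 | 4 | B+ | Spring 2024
SELECT name, credits FROM courses WHERE credits < 3

Execution result:
(no rows)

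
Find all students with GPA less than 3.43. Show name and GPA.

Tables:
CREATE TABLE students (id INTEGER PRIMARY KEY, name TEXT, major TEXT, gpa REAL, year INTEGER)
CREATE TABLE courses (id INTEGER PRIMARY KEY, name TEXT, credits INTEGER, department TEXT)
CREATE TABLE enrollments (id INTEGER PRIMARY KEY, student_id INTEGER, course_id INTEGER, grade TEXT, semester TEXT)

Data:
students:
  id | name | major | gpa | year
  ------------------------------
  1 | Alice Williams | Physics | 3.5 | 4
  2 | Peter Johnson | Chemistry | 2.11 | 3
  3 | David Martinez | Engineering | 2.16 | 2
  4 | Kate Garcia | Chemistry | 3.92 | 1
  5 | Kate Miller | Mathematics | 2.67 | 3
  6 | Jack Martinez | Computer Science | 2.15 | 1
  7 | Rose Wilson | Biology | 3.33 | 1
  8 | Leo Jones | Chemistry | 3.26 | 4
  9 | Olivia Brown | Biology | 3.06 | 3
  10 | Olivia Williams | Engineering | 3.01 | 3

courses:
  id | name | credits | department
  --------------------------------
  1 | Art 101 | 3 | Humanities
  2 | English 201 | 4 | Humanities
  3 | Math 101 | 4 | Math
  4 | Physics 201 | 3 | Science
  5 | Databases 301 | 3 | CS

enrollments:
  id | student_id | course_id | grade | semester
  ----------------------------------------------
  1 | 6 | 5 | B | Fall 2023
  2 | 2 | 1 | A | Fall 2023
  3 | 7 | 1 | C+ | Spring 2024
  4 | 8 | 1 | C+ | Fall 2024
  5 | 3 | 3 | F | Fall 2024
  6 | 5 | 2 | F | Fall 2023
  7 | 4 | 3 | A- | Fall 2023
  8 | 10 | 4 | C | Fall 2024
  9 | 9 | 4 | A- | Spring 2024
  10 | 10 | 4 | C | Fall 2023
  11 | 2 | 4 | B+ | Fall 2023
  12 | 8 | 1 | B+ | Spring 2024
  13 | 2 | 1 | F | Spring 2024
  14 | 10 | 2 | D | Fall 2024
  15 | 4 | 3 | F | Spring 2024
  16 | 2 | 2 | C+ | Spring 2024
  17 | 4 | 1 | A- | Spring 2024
SELECT name, gpa FROM students WHERE gpa < 3.43

Execution result:
name | gpa
Peter Johnson | 2.11
David Martinez | 2.16
Kate Miller | 2.67
Jack Martinez | 2.15
Rose Wilson | 3.33
Leo Jones | 3.26
Olivia Brown | 3.06
Olivia Williams | 3.01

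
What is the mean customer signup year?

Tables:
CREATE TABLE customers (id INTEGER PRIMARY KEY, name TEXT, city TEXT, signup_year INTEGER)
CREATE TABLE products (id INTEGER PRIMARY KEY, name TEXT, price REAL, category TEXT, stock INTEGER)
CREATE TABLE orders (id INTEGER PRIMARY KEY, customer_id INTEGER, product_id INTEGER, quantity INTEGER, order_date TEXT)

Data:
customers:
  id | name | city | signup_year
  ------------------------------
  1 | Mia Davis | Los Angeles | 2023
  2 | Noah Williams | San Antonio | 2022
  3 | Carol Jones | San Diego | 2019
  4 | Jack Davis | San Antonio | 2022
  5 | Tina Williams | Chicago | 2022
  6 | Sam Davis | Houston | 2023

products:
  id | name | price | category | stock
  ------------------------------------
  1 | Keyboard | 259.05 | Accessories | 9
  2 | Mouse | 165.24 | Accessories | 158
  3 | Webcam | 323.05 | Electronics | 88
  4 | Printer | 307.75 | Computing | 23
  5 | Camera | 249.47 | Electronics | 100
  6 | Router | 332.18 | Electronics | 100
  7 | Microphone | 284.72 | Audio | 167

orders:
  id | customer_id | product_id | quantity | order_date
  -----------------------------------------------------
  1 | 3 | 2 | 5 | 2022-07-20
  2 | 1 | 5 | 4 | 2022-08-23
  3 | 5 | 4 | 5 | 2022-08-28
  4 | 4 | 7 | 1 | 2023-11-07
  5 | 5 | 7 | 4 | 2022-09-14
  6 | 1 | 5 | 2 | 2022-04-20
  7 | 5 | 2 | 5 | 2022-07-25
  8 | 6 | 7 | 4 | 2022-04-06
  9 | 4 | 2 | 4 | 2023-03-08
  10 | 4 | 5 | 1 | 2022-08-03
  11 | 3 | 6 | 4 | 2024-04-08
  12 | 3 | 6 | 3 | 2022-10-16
SELECT AVG(signup_year) FROM customers

Execution result:
2021.83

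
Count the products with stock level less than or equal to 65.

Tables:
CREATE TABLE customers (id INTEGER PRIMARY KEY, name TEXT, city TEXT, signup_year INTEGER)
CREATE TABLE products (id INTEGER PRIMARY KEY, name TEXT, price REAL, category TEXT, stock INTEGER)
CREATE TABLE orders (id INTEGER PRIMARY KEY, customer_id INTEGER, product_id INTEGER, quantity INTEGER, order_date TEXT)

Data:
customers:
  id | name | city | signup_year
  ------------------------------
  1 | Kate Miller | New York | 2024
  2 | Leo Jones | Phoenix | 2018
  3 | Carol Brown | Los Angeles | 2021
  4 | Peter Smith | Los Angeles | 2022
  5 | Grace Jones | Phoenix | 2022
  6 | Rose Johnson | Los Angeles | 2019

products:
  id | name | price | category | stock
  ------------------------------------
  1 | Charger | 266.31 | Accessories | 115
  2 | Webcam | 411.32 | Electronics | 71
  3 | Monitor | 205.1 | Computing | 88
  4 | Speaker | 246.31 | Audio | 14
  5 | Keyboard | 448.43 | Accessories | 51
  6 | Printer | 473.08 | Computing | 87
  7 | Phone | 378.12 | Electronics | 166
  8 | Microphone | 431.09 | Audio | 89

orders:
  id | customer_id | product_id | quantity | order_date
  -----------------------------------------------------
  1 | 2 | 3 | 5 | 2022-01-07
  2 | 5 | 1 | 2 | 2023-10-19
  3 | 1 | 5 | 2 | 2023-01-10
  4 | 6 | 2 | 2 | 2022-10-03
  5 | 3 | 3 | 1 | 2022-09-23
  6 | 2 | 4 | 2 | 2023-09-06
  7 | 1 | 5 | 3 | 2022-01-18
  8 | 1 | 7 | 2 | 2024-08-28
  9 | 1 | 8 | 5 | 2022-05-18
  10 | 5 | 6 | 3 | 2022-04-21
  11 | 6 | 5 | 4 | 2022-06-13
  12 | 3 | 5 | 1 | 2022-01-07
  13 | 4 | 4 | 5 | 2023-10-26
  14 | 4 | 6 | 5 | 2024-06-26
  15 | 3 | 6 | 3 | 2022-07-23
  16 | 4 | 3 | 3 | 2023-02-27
SELECT COUNT(*) FROM products WHERE stock <= 65

Execution result:
2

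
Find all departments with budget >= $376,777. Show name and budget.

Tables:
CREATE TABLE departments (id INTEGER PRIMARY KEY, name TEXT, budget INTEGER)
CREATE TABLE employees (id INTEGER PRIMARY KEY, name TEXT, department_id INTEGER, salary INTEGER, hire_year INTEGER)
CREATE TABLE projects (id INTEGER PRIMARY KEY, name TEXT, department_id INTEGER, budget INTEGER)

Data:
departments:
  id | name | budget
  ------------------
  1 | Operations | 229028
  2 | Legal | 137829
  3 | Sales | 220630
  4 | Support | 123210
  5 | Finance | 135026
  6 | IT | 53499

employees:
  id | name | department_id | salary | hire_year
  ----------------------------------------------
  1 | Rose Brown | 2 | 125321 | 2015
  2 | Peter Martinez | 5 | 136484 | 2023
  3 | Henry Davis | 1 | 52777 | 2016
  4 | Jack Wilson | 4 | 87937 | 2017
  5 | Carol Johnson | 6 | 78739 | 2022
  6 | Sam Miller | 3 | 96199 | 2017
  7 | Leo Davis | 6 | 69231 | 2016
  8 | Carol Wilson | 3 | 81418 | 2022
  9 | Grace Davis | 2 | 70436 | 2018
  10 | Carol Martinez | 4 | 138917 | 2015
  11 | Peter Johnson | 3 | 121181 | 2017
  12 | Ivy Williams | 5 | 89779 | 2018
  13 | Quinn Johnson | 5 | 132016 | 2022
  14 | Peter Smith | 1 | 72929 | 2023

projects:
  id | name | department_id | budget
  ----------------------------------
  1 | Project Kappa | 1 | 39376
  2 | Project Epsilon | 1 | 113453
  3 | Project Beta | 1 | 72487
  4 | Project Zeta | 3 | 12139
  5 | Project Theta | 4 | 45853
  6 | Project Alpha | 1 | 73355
SELECT name, budget FROM departments WHERE budget >= 376777

Execution result:
(no rows)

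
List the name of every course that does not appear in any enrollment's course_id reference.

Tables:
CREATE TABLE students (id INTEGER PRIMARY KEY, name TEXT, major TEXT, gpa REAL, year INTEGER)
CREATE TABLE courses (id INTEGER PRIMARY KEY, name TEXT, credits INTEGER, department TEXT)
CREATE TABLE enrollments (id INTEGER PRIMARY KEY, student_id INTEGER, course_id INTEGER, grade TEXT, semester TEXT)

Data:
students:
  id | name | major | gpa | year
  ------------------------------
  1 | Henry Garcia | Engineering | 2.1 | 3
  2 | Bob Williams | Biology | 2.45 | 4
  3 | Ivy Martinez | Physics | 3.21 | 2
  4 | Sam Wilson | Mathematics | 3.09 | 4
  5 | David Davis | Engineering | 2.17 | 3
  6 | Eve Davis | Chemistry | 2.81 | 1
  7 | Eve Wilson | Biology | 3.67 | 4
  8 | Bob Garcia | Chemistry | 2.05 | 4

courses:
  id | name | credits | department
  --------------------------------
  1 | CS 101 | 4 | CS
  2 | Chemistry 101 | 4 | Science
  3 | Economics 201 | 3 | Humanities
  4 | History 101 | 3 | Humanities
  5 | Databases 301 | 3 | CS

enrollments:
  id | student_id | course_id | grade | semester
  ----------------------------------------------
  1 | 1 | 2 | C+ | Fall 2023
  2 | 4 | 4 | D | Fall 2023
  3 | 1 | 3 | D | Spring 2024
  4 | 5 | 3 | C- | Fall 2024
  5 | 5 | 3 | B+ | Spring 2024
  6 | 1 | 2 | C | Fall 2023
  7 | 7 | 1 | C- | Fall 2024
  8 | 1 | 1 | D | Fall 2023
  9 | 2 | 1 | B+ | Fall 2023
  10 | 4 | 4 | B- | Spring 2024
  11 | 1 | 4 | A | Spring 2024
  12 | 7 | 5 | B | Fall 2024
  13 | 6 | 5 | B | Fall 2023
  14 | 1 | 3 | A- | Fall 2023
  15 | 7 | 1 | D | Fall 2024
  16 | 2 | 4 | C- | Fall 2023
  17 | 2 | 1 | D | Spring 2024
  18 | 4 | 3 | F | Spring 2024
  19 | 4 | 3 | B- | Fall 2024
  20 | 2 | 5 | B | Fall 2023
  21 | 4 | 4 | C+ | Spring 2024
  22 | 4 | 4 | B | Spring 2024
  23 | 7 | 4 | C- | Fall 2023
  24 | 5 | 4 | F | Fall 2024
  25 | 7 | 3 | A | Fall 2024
SELECT p.name FROM courses p LEFT JOIN enrollments c ON c.course_id = p.id WHERE c.id IS NULL

Execution result:
(no rows)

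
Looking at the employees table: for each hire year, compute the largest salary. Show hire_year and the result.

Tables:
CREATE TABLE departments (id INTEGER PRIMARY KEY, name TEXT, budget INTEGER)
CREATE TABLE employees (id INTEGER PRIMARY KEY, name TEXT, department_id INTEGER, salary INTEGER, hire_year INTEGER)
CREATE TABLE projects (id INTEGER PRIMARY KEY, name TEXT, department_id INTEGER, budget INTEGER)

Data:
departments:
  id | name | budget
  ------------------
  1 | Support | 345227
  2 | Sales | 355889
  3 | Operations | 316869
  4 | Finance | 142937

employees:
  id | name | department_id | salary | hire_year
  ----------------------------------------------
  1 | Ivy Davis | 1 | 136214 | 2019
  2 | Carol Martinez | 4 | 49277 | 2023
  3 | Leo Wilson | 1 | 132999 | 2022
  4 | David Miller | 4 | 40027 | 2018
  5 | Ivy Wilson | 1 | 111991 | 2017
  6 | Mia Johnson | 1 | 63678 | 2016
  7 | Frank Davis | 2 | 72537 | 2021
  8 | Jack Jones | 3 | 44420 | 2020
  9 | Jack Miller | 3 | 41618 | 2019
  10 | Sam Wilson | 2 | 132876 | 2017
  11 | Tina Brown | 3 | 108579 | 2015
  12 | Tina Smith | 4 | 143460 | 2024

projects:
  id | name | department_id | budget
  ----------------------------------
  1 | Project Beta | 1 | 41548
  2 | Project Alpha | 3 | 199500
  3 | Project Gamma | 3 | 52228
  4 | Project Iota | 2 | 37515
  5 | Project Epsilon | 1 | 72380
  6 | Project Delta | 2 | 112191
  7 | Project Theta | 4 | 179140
SELECT hire_year, MAX(salary) AS max_salary FROM employees GROUP BY hire_year

Execution result:
hire_year | max_salary
2015 | 108579
2016 | 63678
2017 | 132876
2018 | 40027
2019 | 136214
2020 | 44420
2021 | 72537
2022 | 132999
2023 | 49277
2024 | 143460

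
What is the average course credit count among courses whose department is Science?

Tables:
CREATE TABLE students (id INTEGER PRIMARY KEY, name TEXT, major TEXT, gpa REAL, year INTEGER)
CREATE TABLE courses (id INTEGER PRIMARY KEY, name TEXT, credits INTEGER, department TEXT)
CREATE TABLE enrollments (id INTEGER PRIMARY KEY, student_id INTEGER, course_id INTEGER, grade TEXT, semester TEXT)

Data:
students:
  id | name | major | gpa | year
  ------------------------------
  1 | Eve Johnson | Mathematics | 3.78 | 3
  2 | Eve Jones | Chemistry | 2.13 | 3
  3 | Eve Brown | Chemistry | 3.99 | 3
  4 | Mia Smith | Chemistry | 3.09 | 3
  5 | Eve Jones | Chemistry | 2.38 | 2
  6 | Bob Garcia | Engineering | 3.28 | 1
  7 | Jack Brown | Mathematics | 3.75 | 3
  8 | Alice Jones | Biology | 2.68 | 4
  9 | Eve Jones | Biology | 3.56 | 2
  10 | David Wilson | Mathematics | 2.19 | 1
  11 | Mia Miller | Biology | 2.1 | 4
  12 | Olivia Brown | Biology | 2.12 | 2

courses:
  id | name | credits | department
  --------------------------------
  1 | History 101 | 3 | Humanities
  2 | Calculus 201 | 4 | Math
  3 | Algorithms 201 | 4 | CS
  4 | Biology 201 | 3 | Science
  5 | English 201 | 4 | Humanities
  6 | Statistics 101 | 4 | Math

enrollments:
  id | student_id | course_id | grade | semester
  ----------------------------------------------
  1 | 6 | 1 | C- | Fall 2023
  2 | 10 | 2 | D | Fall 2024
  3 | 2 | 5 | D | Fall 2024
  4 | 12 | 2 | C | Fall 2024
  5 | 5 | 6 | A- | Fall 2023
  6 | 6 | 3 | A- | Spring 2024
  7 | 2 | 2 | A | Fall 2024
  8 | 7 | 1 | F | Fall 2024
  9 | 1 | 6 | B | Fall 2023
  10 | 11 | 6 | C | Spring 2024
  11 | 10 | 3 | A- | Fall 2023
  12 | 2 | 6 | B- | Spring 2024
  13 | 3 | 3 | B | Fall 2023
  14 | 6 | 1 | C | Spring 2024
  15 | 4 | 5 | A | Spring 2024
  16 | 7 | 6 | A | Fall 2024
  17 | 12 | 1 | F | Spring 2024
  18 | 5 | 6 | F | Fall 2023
SELECT AVG(credits) FROM courses WHERE department = 'Science'

Execution result:
3.00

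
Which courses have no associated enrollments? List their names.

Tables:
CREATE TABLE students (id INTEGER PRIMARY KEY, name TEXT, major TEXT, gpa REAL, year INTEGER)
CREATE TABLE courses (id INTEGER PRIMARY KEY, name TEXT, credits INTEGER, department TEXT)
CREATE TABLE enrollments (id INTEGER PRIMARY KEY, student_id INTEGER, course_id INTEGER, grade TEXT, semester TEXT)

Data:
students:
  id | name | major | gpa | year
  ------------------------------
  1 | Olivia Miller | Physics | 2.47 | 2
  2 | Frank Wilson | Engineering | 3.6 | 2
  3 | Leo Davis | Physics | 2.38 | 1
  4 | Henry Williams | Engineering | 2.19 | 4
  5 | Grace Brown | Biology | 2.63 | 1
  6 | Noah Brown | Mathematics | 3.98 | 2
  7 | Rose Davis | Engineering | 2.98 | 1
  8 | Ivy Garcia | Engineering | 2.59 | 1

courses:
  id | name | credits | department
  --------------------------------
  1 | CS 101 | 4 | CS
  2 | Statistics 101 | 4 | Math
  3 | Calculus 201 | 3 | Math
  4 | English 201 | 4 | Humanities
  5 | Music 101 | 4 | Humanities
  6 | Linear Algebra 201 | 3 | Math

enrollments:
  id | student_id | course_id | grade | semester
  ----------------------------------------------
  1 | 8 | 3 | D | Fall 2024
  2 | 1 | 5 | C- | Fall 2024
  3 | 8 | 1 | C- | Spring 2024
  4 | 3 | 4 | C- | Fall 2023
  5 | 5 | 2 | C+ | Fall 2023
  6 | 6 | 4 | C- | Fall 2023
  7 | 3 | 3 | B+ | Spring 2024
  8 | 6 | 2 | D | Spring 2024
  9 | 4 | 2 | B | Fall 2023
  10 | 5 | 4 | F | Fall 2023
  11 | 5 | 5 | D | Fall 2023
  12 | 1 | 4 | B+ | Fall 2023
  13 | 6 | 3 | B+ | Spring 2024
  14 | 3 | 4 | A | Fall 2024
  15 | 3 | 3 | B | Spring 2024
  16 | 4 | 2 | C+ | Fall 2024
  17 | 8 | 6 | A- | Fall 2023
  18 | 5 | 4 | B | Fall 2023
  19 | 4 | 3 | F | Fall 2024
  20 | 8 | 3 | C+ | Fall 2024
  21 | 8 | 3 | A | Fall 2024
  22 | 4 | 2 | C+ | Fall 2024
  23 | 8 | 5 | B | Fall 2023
SELECT p.name FROM courses p LEFT JOIN enrollments c ON c.course_id = p.id WHERE c.id IS NULL

Execution result:
(no rows)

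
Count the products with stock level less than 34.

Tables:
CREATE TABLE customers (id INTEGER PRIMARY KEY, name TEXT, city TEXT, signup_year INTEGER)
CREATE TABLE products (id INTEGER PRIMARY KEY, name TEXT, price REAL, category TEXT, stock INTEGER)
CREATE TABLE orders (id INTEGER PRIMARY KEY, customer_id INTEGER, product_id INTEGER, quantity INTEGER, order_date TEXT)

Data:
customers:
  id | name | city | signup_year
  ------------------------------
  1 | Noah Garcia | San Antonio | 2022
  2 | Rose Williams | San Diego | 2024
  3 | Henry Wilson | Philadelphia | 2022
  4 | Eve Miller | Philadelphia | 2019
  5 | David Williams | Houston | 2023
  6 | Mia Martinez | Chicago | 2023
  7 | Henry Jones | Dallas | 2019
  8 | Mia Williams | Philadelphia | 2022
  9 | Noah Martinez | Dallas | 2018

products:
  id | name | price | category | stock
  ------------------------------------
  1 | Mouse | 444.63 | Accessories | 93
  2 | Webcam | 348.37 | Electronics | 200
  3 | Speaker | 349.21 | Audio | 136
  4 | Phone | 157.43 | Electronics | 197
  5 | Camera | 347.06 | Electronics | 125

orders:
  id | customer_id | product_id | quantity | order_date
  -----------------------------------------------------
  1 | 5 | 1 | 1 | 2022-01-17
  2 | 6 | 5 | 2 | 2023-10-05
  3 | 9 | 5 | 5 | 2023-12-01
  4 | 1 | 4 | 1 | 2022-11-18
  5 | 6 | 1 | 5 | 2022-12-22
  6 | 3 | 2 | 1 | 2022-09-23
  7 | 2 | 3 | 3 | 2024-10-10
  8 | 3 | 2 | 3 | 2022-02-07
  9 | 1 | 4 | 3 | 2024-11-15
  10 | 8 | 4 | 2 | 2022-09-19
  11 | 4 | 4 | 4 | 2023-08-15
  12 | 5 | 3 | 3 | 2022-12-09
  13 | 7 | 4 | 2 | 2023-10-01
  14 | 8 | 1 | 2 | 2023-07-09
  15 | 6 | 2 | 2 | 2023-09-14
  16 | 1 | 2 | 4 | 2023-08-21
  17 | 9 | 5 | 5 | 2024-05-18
SELECT COUNT(*) FROM products WHERE stock < 34

Execution result:
0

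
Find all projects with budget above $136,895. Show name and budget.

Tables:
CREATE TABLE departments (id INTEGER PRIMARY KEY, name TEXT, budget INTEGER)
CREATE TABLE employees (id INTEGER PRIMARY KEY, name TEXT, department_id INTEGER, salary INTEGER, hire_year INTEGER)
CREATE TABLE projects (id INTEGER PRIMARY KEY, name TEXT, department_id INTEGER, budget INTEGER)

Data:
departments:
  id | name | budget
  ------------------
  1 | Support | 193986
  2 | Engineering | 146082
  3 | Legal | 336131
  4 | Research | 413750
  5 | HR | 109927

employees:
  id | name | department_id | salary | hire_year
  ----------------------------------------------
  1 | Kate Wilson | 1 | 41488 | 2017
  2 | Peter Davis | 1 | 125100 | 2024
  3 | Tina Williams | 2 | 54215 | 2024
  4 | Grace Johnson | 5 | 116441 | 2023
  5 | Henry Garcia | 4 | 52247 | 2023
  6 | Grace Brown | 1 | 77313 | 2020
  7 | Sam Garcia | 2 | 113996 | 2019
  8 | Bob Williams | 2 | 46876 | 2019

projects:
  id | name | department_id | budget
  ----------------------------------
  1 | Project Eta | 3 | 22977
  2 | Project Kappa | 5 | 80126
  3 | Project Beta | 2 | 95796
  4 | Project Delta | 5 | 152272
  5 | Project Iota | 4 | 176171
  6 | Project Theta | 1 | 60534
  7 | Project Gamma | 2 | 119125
SELECT name, budget FROM projects WHERE budget > 136895

Execution result:
name | budget
Project Delta | 152272
Project Iota | 176171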